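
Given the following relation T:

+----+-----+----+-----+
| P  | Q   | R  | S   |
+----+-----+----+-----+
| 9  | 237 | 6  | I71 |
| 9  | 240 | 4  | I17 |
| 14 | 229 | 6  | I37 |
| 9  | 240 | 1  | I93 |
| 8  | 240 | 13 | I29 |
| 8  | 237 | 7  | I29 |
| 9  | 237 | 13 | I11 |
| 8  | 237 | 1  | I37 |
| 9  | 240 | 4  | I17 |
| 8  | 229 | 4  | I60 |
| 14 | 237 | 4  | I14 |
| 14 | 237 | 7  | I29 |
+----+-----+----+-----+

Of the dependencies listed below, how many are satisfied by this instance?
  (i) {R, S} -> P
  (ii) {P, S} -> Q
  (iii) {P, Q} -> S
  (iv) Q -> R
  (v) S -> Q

0

(i) {R, S} -> P: (R=7, S=I29): 2 rows → P takes values {8, 14} — violation — fails.
(ii) {P, S} -> Q: (P=8, S=I29): 2 rows → Q takes values {240, 237} — violation — fails.
(iii) {P, Q} -> S: (P=9, Q=237): 2 rows → S takes values {I71, I11} — violation; (P=9, Q=240): 3 rows → S takes values {I17, I93} — violation; (P=8, Q=237): 2 rows → S takes values {I29, I37} — violation; (P=14, Q=237): 2 rows → S takes values {I14, I29} — violation — fails.
(iv) Q -> R: Q=237: 6 rows → R takes values {6, 7, 13, 1, 4} — violation; Q=240: 4 rows → R takes values {4, 1, 13} — violation; Q=229: 2 rows → R takes values {6, 4} — violation — fails.
(v) S -> Q: S=I37: 2 rows → Q takes values {229, 237} — violation; S=I29: 3 rows → Q takes values {240, 237} — violation — fails.
None of the 5 dependencies hold.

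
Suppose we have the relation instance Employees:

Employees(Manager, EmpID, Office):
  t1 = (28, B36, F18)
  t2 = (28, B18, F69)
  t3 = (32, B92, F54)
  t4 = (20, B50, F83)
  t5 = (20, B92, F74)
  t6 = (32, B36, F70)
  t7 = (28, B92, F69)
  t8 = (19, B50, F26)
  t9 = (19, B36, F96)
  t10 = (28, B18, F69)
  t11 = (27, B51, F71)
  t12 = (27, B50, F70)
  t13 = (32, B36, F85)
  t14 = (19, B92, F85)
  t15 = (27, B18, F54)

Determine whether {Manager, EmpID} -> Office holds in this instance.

No

(Manager=28, EmpID=B36): row 1 → Office = F18 ✓
(Manager=28, EmpID=B18): rows 2, 10 → Office = F69, F69 ✓
(Manager=32, EmpID=B92): row 3 → Office = F54 ✓
(Manager=20, EmpID=B50): row 4 → Office = F83 ✓
(Manager=20, EmpID=B92): row 5 → Office = F74 ✓
(Manager=32, EmpID=B36): rows 6, 13 → Office takes values {F70, F85} — violation
(Manager=28, EmpID=B92): row 7 → Office = F69 ✓
(Manager=19, EmpID=B50): row 8 → Office = F26 ✓
(Manager=19, EmpID=B36): row 9 → Office = F96 ✓
(Manager=27, EmpID=B51): row 11 → Office = F71 ✓
(Manager=27, EmpID=B50): row 12 → Office = F70 ✓
(Manager=19, EmpID=B92): row 14 → Office = F85 ✓
(Manager=27, EmpID=B18): row 15 → Office = F54 ✓
Two rows agree on {Manager, EmpID} but differ on Office, so {Manager, EmpID} -> Office does not hold.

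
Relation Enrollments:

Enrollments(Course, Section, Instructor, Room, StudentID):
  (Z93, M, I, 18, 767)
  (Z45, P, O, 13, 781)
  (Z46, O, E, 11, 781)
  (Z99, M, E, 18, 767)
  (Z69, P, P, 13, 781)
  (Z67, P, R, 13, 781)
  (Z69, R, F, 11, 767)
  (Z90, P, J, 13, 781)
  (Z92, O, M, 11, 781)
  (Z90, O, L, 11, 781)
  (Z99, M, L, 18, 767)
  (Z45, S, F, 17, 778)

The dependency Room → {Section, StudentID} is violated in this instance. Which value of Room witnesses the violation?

Room=18: 3 rows → {Section,StudentID} = (M, 767), (M, 767), (M, 767) ✓
Room=13: 4 rows → {Section,StudentID} = (P, 781), (P, 781), (P, 781), (P, 781) ✓
Room=11: 4 rows → {Section,StudentID} takes values {(O, 781), (R, 767)} — violation
Room=17: 1 row → {Section,StudentID} = (S, 778) ✓
The only Room value with inconsistent RHS is Room=11.

11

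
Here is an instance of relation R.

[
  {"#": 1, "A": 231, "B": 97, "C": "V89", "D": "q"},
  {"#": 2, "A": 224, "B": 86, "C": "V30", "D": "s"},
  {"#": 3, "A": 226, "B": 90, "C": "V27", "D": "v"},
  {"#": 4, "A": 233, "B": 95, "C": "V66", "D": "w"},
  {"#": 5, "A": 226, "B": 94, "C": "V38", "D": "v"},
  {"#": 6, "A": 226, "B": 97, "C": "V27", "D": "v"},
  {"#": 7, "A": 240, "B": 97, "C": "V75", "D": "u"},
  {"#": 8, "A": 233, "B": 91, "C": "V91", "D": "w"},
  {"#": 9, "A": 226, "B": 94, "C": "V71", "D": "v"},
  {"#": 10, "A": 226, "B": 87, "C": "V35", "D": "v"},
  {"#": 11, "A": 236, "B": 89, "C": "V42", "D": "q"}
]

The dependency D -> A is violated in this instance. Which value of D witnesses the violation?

q

D=q: rows 1, 11 → A takes values {231, 236} — violation
D=s: row 2 → A = 224 ✓
D=v: rows 3, 5, 6, 9, 10 → A = 226, 226, 226, 226, 226 ✓
D=w: rows 4, 8 → A = 233, 233 ✓
D=u: row 7 → A = 240 ✓
The only D value with inconsistent A is D=q.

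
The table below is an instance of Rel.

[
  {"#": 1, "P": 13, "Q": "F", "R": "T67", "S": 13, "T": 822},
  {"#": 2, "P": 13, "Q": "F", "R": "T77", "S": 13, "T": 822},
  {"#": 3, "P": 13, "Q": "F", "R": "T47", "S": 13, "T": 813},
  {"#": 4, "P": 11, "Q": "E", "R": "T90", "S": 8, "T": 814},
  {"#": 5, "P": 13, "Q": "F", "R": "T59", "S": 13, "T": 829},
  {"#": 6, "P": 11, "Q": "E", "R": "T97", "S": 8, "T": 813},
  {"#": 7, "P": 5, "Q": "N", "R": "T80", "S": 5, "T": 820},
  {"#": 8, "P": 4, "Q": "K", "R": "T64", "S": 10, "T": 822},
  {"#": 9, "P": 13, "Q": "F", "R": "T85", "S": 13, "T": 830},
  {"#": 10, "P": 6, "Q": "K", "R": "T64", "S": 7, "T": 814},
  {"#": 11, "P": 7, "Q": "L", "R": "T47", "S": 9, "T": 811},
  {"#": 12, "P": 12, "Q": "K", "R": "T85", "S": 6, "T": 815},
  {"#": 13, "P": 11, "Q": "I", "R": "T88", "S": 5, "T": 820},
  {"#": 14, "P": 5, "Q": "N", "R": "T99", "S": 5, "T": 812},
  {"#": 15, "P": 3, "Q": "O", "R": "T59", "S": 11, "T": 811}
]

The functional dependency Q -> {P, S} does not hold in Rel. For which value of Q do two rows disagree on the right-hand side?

Q=F: rows 1, 2, 3, 5, 9 → {P,S} = (13, 13), (13, 13), (13, 13), (13, 13), (13, 13) ✓
Q=E: rows 4, 6 → {P,S} = (11, 8), (11, 8) ✓
Q=N: rows 7, 14 → {P,S} = (5, 5), (5, 5) ✓
Q=K: rows 8, 10, 12 → {P,S} takes values {(4, 10), (6, 7), (12, 6)} — violation
Q=L: row 11 → {P,S} = (7, 9) ✓
Q=I: row 13 → {P,S} = (11, 5) ✓
Q=O: row 15 → {P,S} = (3, 11) ✓
The only Q value with inconsistent RHS is Q=K.

K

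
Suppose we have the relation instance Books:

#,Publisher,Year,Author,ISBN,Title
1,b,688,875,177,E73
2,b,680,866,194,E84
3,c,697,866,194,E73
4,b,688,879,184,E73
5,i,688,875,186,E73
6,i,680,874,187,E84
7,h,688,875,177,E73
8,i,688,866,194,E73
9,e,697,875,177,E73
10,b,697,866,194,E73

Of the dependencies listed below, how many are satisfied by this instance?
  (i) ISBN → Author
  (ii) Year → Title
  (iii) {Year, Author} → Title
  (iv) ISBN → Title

3

(i) ISBN → Author: every LHS value maps to a single RHS value — holds.
(ii) Year → Title: every LHS value maps to a single RHS value — holds.
(iii) {Year, Author} → Title: every LHS value maps to a single RHS value — holds.
(iv) ISBN → Title: ISBN=194: rows 2, 3, 8, 10 → Title takes values {E84, E73} — violation — fails.
3 of the 4 dependencies hold.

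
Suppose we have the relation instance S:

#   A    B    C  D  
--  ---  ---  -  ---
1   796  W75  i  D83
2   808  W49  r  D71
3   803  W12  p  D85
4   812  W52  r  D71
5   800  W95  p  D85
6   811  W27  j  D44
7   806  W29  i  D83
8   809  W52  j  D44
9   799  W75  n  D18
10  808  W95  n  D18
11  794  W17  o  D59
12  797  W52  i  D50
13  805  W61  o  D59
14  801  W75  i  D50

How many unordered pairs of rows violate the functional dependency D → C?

D=D83: all 2 rows agree on C — 0 pairs.
D=D71: all 2 rows agree on C — 0 pairs.
D=D85: all 2 rows agree on C — 0 pairs.
D=D44: all 2 rows agree on C — 0 pairs.
D=D18: all 2 rows agree on C — 0 pairs.
D=D59: all 2 rows agree on C — 0 pairs.
D=D50: all 2 rows agree on C — 0 pairs.

0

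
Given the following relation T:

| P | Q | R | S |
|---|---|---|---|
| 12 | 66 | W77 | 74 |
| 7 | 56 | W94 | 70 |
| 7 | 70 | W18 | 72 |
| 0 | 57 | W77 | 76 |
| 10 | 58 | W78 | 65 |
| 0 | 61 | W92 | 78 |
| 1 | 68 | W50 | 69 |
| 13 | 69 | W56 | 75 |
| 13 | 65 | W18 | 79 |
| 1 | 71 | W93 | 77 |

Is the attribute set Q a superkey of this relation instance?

Yes

All 10 rows have distinct Q values, so Q → (all attributes) holds and Q is a superkey.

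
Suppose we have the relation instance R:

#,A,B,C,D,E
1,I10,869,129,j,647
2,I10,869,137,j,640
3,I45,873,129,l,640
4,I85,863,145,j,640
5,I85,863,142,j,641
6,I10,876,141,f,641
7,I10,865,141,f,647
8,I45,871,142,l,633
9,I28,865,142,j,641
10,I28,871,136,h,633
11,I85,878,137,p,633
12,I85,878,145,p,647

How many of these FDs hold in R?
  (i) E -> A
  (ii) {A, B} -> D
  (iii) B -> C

1

(i) E -> A: E=647: rows 1, 7, 12 → A takes values {I10, I85} — violation; E=640: rows 2, 3, 4 → A takes values {I10, I45, I85} — violation; E=641: rows 5, 6, 9 → A takes values {I85, I10, I28} — violation; E=633: rows 8, 10, 11 → A takes values {I45, I28, I85} — violation — fails.
(ii) {A, B} -> D: every LHS value maps to a single RHS value — holds.
(iii) B -> C: B=869: rows 1, 2 → C takes values {129, 137} — violation; B=863: rows 4, 5 → C takes values {145, 142} — violation; B=865: rows 7, 9 → C takes values {141, 142} — violation; B=871: rows 8, 10 → C takes values {142, 136} — violation; B=878: rows 11, 12 → C takes values {137, 145} — violation — fails.
1 of the 3 dependencies holds.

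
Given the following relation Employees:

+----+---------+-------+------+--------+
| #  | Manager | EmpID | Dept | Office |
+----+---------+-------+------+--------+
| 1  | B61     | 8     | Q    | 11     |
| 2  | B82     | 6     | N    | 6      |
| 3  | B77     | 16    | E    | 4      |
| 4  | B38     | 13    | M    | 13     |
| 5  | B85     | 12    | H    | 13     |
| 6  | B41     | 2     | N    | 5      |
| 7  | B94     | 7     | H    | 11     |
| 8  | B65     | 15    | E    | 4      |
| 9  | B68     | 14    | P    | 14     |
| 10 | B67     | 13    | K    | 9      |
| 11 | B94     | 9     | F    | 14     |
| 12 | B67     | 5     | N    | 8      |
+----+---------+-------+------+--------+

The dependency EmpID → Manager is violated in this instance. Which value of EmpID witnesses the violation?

EmpID=8: row 1 → Manager = B61 ✓
EmpID=6: row 2 → Manager = B82 ✓
EmpID=16: row 3 → Manager = B77 ✓
EmpID=13: rows 4, 10 → Manager takes values {B38, B67} — violation
EmpID=12: row 5 → Manager = B85 ✓
EmpID=2: row 6 → Manager = B41 ✓
EmpID=7: row 7 → Manager = B94 ✓
EmpID=15: row 8 → Manager = B65 ✓
EmpID=14: row 9 → Manager = B68 ✓
EmpID=9: row 11 → Manager = B94 ✓
EmpID=5: row 12 → Manager = B67 ✓
The only EmpID value with inconsistent Manager is EmpID=13.

13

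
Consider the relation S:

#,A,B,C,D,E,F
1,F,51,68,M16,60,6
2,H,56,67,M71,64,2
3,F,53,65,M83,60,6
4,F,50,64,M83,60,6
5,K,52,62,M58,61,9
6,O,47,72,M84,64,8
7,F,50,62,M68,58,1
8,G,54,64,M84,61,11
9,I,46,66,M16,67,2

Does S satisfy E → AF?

E=60: rows 1, 3, 4 → {A,F} = (F, 6), (F, 6), (F, 6) ✓
E=64: rows 2, 6 → {A,F} takes values {(H, 2), (O, 8)} — violation
E=61: rows 5, 8 → {A,F} takes values {(K, 9), (G, 11)} — violation
E=58: row 7 → {A,F} = (F, 1) ✓
E=67: row 9 → {A,F} = (I, 2) ✓
Two rows agree on E but differ on AF, so E → AF does not hold.

No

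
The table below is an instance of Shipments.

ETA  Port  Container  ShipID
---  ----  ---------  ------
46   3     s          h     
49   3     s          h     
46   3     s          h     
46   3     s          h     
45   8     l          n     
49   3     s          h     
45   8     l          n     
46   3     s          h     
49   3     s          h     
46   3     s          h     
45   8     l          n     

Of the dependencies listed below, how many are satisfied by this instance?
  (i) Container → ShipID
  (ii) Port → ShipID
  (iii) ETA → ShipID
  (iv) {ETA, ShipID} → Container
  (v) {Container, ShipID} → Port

(i) Container → ShipID: every LHS value maps to a single RHS value — holds.
(ii) Port → ShipID: every LHS value maps to a single RHS value — holds.
(iii) ETA → ShipID: every LHS value maps to a single RHS value — holds.
(iv) {ETA, ShipID} → Container: every LHS value maps to a single RHS value — holds.
(v) {Container, ShipID} → Port: every LHS value maps to a single RHS value — holds.
5 of the 5 dependencies hold.

5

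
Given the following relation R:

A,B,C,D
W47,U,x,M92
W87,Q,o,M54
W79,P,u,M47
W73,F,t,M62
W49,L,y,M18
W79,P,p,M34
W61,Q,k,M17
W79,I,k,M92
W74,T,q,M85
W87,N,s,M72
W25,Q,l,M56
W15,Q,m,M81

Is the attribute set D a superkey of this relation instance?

No

Two distinct rows share D=M92, so D does not determine every attribute — not a superkey.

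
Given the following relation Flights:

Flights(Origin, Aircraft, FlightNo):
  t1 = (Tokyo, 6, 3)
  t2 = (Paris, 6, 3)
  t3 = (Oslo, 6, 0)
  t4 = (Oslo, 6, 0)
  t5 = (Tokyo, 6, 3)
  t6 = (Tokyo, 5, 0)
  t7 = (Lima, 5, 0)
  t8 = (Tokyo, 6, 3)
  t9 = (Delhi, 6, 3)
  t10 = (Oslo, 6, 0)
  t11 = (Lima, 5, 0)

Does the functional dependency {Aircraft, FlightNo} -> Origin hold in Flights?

No

(Aircraft=6, FlightNo=3): rows 1, 2, 5, 8, 9 → Origin takes values {Tokyo, Paris, Delhi} — violation
(Aircraft=6, FlightNo=0): rows 3, 4, 10 → Origin = Oslo, Oslo, Oslo ✓
(Aircraft=5, FlightNo=0): rows 6, 7, 11 → Origin takes values {Tokyo, Lima} — violation
Two rows agree on {Aircraft, FlightNo} but differ on Origin, so {Aircraft, FlightNo} -> Origin does not hold.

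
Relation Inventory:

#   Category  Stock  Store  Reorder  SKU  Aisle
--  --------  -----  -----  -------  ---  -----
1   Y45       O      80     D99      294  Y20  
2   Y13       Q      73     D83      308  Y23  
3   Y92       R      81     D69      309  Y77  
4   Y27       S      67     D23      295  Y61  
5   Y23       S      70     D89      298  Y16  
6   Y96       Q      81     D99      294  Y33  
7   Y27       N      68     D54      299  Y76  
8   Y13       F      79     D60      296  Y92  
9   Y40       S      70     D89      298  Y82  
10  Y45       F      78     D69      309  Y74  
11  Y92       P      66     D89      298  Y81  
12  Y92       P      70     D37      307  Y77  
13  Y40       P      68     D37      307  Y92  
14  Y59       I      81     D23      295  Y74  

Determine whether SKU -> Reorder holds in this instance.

Yes

SKU=294: rows 1, 6 → Reorder = D99, D99 ✓
SKU=308: row 2 → Reorder = D83 ✓
SKU=309: rows 3, 10 → Reorder = D69, D69 ✓
SKU=295: rows 4, 14 → Reorder = D23, D23 ✓
SKU=298: rows 5, 9, 11 → Reorder = D89, D89, D89 ✓
SKU=299: row 7 → Reorder = D54 ✓
SKU=296: row 8 → Reorder = D60 ✓
SKU=307: rows 12, 13 → Reorder = D37, D37 ✓
Every SKU value is associated with a single Reorder value, so SKU -> Reorder holds.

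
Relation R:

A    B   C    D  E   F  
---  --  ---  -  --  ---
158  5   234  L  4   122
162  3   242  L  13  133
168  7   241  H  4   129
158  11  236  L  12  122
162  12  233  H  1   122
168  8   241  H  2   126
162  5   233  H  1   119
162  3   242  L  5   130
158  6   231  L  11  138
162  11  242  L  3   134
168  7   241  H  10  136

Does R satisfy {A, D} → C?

(A=158, D=L): 3 rows → C takes values {234, 236, 231} — violation
(A=162, D=L): 3 rows → C = 242, 242, 242 ✓
(A=168, D=H): 3 rows → C = 241, 241, 241 ✓
(A=162, D=H): 2 rows → C = 233, 233 ✓
Two rows agree on {A, D} but differ on C, so {A, D} → C does not hold.

No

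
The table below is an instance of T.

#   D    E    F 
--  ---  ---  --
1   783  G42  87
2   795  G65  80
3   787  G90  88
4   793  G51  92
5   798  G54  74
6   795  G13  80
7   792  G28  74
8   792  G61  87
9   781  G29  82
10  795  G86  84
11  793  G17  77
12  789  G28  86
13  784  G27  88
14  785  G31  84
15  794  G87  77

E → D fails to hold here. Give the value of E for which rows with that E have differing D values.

E=G42: row 1 → D = 783 ✓
E=G65: row 2 → D = 795 ✓
E=G90: row 3 → D = 787 ✓
E=G51: row 4 → D = 793 ✓
E=G54: row 5 → D = 798 ✓
E=G13: row 6 → D = 795 ✓
E=G28: rows 7, 12 → D takes values {792, 789} — violation
E=G61: row 8 → D = 792 ✓
E=G29: row 9 → D = 781 ✓
E=G86: row 10 → D = 795 ✓
E=G17: row 11 → D = 793 ✓
E=G27: row 13 → D = 784 ✓
E=G31: row 14 → D = 785 ✓
E=G87: row 15 → D = 794 ✓
The only E value with inconsistent D is E=G28.

G28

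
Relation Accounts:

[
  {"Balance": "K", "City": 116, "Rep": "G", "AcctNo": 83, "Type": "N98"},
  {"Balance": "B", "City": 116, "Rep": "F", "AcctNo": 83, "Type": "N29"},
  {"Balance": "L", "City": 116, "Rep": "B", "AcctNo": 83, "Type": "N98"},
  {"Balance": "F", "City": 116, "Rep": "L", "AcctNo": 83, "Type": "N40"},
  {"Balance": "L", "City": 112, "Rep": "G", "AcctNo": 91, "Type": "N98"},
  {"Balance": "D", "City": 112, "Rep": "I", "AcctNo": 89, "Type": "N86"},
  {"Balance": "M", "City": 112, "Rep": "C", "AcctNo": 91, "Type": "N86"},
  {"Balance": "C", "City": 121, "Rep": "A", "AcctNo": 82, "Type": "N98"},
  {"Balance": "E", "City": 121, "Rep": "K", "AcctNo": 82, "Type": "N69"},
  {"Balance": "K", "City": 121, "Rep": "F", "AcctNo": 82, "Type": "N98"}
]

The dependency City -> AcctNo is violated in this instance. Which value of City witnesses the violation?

112

City=116: 4 rows → AcctNo = 83, 83, 83, 83 ✓
City=112: 3 rows → AcctNo takes values {91, 89} — violation
City=121: 3 rows → AcctNo = 82, 82, 82 ✓
The only City value with inconsistent AcctNo is City=112.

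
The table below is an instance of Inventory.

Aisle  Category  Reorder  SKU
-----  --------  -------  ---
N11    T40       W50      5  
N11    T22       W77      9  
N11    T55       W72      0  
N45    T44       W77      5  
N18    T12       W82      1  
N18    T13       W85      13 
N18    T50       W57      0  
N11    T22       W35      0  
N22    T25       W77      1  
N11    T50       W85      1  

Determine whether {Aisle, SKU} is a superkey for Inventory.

Two distinct rows share (Aisle=N11, SKU=0), so {Aisle, SKU} does not determine every attribute — not a superkey.

No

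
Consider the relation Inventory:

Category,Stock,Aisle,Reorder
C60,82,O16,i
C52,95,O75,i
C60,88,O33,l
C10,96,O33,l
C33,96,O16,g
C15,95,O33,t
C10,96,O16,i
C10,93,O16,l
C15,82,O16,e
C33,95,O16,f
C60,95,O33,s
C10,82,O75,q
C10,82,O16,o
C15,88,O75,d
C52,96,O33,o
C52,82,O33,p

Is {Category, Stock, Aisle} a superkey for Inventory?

All 16 rows have distinct {Category, Stock, Aisle} values, so {Category, Stock, Aisle} → (all attributes) holds and {Category, Stock, Aisle} is a superkey.

Yes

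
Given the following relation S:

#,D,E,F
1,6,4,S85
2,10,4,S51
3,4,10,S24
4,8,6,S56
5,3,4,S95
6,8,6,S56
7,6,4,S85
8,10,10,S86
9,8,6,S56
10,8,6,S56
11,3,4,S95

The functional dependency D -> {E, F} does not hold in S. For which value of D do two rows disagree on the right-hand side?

10

D=6: rows 1, 7 → {E,F} = (4, S85), (4, S85) ✓
D=10: rows 2, 8 → {E,F} takes values {(4, S51), (10, S86)} — violation
D=4: row 3 → {E,F} = (10, S24) ✓
D=8: rows 4, 6, 9, 10 → {E,F} = (6, S56), (6, S56), (6, S56), (6, S56) ✓
D=3: rows 5, 11 → {E,F} = (4, S95), (4, S95) ✓
The only D value with inconsistent RHS is D=10.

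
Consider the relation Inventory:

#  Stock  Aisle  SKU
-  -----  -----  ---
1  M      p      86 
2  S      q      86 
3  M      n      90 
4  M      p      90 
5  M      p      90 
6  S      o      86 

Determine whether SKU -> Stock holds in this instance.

No

SKU=86: rows 1, 2, 6 → Stock takes values {M, S} — violation
SKU=90: rows 3, 4, 5 → Stock = M, M, M ✓
Two rows agree on SKU but differ on Stock, so SKU -> Stock does not hold.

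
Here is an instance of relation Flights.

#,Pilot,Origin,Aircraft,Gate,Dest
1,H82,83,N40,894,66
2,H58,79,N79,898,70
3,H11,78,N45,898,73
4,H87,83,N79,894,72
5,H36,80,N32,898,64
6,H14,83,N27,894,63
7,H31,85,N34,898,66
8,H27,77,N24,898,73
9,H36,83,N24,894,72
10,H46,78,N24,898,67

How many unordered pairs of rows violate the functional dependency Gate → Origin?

14

Gate=894: all 4 rows agree on Origin — 0 pairs.
Gate=898: violating pairs (2,3), (2,5), (2,7), (2,8), (2,10), (3,5), (3,7), (3,8), (5,7), (5,8), (5,10), (7,8), (7,10), (8,10) — 14 pairs.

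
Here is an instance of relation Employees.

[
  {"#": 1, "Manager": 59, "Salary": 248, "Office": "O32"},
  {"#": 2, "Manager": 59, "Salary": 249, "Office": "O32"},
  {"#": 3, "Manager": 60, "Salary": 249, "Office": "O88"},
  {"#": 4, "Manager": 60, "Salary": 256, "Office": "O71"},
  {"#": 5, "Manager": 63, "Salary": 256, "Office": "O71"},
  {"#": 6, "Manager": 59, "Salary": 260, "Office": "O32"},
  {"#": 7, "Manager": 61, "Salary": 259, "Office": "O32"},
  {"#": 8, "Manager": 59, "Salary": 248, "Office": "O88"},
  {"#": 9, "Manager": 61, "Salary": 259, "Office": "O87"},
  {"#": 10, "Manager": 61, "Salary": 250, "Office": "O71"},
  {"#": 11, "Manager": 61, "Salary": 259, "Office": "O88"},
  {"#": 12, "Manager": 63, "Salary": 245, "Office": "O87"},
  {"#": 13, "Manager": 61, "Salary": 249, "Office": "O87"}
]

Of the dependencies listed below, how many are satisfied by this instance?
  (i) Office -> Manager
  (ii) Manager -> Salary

(i) Office -> Manager: Office=O32: rows 1, 2, 6, 7 → Manager takes values {59, 61} — violation; Office=O88: rows 3, 8, 11 → Manager takes values {60, 59, 61} — violation; Office=O71: rows 4, 5, 10 → Manager takes values {60, 63, 61} — violation; Office=O87: rows 9, 12, 13 → Manager takes values {61, 63} — violation — fails.
(ii) Manager -> Salary: Manager=59: rows 1, 2, 6, 8 → Salary takes values {248, 249, 260} — violation; Manager=60: rows 3, 4 → Salary takes values {249, 256} — violation; Manager=63: rows 5, 12 → Salary takes values {256, 245} — violation; Manager=61: rows 7, 9, 10, 11, 13 → Salary takes values {259, 250, 249} — violation — fails.
None of the 2 dependencies hold.

0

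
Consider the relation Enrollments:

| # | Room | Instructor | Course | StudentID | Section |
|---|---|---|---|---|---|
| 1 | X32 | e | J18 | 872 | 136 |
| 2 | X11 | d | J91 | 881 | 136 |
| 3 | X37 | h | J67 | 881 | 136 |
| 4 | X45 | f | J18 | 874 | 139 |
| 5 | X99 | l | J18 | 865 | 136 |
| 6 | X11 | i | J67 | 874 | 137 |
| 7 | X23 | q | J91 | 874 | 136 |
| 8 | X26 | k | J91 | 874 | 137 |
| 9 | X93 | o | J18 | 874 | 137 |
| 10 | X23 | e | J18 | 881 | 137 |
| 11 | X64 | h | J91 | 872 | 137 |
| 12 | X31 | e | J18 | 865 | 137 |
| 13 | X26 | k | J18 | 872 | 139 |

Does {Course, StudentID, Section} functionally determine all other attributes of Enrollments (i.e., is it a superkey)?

Yes

All 13 rows have distinct {Course, StudentID, Section} values, so {Course, StudentID, Section} → (all attributes) holds and {Course, StudentID, Section} is a superkey.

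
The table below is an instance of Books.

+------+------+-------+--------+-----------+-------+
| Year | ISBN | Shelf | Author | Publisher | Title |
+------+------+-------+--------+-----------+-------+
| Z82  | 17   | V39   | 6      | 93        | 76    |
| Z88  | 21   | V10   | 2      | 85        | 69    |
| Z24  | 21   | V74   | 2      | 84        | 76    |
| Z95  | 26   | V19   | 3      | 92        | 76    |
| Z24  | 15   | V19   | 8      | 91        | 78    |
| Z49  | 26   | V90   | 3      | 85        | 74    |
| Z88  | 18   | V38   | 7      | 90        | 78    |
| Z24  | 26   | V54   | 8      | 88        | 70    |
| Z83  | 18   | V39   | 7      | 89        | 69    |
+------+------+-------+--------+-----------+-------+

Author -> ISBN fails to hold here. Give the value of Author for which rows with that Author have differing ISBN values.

Author=6: 1 row → ISBN = 17 ✓
Author=2: 2 rows → ISBN = 21, 21 ✓
Author=3: 2 rows → ISBN = 26, 26 ✓
Author=8: 2 rows → ISBN takes values {15, 26} — violation
Author=7: 2 rows → ISBN = 18, 18 ✓
The only Author value with inconsistent ISBN is Author=8.

8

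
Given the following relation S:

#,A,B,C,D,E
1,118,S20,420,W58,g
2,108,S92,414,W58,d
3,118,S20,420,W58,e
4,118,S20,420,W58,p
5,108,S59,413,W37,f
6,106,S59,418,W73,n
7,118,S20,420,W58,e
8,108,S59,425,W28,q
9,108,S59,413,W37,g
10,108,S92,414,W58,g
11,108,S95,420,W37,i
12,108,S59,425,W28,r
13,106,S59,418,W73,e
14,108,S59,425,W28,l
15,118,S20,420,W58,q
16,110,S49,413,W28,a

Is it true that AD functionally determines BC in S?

(A=118, D=W58): rows 1, 3, 4, 7, 15 → {B,C} = (S20, 420), (S20, 420), (S20, 420), (S20, 420), (S20, 420) ✓
(A=108, D=W58): rows 2, 10 → {B,C} = (S92, 414), (S92, 414) ✓
(A=108, D=W37): rows 5, 9, 11 → {B,C} takes values {(S59, 413), (S95, 420)} — violation
(A=106, D=W73): rows 6, 13 → {B,C} = (S59, 418), (S59, 418) ✓
(A=108, D=W28): rows 8, 12, 14 → {B,C} = (S59, 425), (S59, 425), (S59, 425) ✓
(A=110, D=W28): row 16 → {B,C} = (S49, 413) ✓
Two rows agree on AD but differ on BC, so AD → BC does not hold.

No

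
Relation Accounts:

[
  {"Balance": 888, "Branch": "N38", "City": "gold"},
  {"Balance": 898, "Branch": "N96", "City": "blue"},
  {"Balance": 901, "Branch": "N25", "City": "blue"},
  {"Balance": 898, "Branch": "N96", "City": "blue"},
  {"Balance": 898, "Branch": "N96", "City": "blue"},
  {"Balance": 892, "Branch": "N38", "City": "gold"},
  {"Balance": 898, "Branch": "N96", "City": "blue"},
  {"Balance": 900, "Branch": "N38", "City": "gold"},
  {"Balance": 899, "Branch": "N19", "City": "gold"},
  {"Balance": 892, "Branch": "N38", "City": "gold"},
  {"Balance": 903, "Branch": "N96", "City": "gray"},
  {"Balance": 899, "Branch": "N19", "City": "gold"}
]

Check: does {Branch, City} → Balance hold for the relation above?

No

(Branch=N38, City=gold): 4 rows → Balance takes values {888, 892, 900} — violation
(Branch=N96, City=blue): 4 rows → Balance = 898, 898, 898, 898 ✓
(Branch=N25, City=blue): 1 row → Balance = 901 ✓
(Branch=N19, City=gold): 2 rows → Balance = 899, 899 ✓
(Branch=N96, City=gray): 1 row → Balance = 903 ✓
Two rows agree on {Branch, City} but differ on Balance, so {Branch, City} → Balance does not hold.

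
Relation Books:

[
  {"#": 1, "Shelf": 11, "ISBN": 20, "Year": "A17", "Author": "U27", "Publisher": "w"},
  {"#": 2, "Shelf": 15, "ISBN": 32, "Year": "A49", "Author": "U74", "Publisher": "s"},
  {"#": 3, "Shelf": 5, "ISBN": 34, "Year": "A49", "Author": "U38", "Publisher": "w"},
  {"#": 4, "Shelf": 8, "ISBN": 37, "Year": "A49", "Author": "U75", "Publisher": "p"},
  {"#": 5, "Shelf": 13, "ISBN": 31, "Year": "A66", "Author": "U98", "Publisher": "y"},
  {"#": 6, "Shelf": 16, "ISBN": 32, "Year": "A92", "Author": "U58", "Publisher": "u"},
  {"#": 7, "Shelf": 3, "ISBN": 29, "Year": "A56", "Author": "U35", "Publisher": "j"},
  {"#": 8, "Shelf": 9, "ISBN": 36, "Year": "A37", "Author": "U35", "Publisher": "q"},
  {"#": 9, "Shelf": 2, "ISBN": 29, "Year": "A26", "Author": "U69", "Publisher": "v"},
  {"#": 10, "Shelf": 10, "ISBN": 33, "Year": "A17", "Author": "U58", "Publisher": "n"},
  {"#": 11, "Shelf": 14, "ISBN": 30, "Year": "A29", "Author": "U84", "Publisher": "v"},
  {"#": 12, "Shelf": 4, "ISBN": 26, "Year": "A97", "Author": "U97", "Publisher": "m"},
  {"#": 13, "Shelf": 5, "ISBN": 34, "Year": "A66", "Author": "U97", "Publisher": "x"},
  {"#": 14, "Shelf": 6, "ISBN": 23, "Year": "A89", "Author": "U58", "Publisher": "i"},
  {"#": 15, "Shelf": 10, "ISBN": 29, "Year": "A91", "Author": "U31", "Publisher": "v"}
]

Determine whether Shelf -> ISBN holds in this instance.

Shelf=11: row 1 → ISBN = 20 ✓
Shelf=15: row 2 → ISBN = 32 ✓
Shelf=5: rows 3, 13 → ISBN = 34, 34 ✓
Shelf=8: row 4 → ISBN = 37 ✓
Shelf=13: row 5 → ISBN = 31 ✓
Shelf=16: row 6 → ISBN = 32 ✓
Shelf=3: row 7 → ISBN = 29 ✓
Shelf=9: row 8 → ISBN = 36 ✓
Shelf=2: row 9 → ISBN = 29 ✓
Shelf=10: rows 10, 15 → ISBN takes values {33, 29} — violation
Shelf=14: row 11 → ISBN = 30 ✓
Shelf=4: row 12 → ISBN = 26 ✓
Shelf=6: row 14 → ISBN = 23 ✓
Two rows agree on Shelf but differ on ISBN, so Shelf -> ISBN does not hold.

No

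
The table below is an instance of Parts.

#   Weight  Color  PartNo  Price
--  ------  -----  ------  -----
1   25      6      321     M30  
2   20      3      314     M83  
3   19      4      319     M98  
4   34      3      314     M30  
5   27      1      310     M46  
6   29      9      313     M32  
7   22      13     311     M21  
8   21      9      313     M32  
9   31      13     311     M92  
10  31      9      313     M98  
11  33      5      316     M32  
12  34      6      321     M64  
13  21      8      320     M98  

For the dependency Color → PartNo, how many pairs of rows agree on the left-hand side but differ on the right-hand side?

Color=6: all 2 rows agree on PartNo — 0 pairs.
Color=3: all 2 rows agree on PartNo — 0 pairs.
Color=9: all 3 rows agree on PartNo — 0 pairs.
Color=13: all 2 rows agree on PartNo — 0 pairs.

0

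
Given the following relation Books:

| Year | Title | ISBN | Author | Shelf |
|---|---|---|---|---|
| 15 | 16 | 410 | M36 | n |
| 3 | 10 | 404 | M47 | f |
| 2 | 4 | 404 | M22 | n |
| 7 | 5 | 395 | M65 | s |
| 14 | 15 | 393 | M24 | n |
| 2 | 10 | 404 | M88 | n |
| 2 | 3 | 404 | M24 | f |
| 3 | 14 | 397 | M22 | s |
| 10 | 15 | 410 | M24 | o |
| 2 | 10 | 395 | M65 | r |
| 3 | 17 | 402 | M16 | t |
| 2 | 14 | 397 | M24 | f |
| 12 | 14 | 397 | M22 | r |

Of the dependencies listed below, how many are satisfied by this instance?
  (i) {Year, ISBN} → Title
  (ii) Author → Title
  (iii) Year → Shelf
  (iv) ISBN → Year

0

(i) {Year, ISBN} → Title: (Year=2, ISBN=404): 3 rows → Title takes values {4, 10, 3} — violation — fails.
(ii) Author → Title: Author=M22: 3 rows → Title takes values {4, 14} — violation; Author=M65: 2 rows → Title takes values {5, 10} — violation; Author=M24: 4 rows → Title takes values {15, 3, 14} — violation — fails.
(iii) Year → Shelf: Year=3: 3 rows → Shelf takes values {f, s, t} — violation; Year=2: 5 rows → Shelf takes values {n, f, r} — violation — fails.
(iv) ISBN → Year: ISBN=410: 2 rows → Year takes values {15, 10} — violation; ISBN=404: 4 rows → Year takes values {3, 2} — violation; ISBN=395: 2 rows → Year takes values {7, 2} — violation; ISBN=397: 3 rows → Year takes values {3, 2, 12} — violation — fails.
None of the 4 dependencies hold.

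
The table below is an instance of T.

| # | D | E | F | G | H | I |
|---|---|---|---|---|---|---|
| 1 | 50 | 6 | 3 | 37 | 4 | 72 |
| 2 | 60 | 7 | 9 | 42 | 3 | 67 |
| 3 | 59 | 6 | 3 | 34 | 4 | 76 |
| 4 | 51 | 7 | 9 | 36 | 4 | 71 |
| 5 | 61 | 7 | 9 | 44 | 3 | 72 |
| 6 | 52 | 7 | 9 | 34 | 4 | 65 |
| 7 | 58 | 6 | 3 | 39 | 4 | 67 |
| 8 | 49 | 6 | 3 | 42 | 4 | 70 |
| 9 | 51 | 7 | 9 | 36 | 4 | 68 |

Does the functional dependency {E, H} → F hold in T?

(E=6, H=4): rows 1, 3, 7, 8 → F = 3, 3, 3, 3 ✓
(E=7, H=3): rows 2, 5 → F = 9, 9 ✓
(E=7, H=4): rows 4, 6, 9 → F = 9, 9, 9 ✓
Every {E, H} value is associated with a single F value, so {E, H} → F holds.

Yes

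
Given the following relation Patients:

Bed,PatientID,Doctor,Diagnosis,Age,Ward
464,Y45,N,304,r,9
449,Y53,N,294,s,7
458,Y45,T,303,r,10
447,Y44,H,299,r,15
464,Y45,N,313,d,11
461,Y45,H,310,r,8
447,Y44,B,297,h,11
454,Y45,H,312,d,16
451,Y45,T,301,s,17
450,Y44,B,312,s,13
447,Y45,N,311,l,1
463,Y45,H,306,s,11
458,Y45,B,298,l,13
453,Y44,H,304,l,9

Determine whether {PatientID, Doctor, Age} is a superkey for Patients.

Yes

All 14 rows have distinct {PatientID, Doctor, Age} values, so {PatientID, Doctor, Age} → (all attributes) holds and {PatientID, Doctor, Age} is a superkey.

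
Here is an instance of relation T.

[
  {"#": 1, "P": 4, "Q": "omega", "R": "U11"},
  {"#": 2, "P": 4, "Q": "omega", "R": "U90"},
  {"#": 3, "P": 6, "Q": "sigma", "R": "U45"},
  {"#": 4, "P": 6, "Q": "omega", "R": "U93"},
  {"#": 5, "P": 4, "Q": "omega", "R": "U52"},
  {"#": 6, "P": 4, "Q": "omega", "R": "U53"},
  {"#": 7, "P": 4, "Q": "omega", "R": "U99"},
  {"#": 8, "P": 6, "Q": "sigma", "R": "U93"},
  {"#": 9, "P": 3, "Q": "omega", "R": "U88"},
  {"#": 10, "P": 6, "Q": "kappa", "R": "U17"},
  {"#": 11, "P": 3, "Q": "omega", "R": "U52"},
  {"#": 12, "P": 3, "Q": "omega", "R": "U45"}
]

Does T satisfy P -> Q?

P=4: rows 1, 2, 5, 6, 7 → Q = omega, omega, omega, omega, omega ✓
P=6: rows 3, 4, 8, 10 → Q takes values {sigma, omega, kappa} — violation
P=3: rows 9, 11, 12 → Q = omega, omega, omega ✓
Two rows agree on P but differ on Q, so P -> Q does not hold.

No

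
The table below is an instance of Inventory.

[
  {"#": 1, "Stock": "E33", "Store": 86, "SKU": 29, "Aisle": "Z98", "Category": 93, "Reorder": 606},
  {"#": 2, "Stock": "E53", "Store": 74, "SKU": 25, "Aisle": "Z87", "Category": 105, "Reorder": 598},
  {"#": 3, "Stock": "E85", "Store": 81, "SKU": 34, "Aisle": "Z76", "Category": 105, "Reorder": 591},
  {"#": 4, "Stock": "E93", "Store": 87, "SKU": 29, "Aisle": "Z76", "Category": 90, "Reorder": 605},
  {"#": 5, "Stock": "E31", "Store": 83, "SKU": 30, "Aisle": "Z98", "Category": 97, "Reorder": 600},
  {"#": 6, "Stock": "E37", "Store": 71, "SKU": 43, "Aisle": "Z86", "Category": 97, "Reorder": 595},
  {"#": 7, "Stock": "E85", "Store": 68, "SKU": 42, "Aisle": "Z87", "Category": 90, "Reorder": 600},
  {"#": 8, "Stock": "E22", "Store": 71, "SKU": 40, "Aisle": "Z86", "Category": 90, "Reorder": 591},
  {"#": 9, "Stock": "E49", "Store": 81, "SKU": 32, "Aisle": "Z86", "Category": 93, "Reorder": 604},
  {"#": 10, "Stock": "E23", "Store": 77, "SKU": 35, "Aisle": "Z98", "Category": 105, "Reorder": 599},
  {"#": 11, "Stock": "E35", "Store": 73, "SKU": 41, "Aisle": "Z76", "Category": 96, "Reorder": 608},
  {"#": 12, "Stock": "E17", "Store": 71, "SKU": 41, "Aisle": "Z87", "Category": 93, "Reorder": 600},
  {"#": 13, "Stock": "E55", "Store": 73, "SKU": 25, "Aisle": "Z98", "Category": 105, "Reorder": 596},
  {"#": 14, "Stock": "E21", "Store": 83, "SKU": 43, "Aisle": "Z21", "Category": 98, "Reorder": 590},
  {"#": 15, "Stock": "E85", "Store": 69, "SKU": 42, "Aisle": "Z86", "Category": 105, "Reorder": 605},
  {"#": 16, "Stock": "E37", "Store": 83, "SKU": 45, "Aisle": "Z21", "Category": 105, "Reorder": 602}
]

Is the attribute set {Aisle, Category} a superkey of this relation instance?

No

Rows 10 and 13 have the same {Aisle, Category} value (Aisle=Z98, Category=105) but are distinct tuples, so {Aisle, Category} does not determine every attribute — not a superkey.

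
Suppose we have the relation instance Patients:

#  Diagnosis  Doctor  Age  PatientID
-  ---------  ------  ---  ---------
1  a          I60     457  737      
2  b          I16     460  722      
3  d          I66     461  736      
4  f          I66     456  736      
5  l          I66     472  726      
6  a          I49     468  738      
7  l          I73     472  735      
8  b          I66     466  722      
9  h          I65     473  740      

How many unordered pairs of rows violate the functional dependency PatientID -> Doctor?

1

PatientID=722: violating pairs (2,8) — 1 pair.
PatientID=736: all 2 rows agree on Doctor — 0 pairs.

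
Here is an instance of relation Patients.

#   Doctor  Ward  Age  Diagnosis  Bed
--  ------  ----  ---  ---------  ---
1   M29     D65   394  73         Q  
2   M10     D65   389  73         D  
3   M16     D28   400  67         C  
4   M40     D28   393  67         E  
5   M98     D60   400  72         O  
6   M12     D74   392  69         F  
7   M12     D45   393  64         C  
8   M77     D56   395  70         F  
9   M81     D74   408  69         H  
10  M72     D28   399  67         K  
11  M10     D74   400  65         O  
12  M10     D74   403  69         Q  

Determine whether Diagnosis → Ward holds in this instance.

Diagnosis=73: rows 1, 2 → Ward = D65, D65 ✓
Diagnosis=67: rows 3, 4, 10 → Ward = D28, D28, D28 ✓
Diagnosis=72: row 5 → Ward = D60 ✓
Diagnosis=69: rows 6, 9, 12 → Ward = D74, D74, D74 ✓
Diagnosis=64: row 7 → Ward = D45 ✓
Diagnosis=70: row 8 → Ward = D56 ✓
Diagnosis=65: row 11 → Ward = D74 ✓
Every Diagnosis value is associated with a single Ward value, so Diagnosis → Ward holds.

Yes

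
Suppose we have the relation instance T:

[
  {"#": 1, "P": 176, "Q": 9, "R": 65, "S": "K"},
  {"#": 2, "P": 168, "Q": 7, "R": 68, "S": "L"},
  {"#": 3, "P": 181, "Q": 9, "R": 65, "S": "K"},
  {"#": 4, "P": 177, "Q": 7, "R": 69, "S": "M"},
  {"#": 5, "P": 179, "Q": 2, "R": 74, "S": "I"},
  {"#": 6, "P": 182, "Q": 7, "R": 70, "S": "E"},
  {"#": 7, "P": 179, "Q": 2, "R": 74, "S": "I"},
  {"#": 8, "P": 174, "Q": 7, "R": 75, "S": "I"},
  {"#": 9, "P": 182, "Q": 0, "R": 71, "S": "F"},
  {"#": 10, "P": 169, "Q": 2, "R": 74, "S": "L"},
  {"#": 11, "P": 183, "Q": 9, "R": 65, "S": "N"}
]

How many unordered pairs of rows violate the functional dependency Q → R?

6

Q=9: all 3 rows agree on R — 0 pairs.
Q=7: violating pairs (2,4), (2,6), (2,8), (4,6), (4,8), (6,8) — 6 pairs.
Q=2: all 3 rows agree on R — 0 pairs.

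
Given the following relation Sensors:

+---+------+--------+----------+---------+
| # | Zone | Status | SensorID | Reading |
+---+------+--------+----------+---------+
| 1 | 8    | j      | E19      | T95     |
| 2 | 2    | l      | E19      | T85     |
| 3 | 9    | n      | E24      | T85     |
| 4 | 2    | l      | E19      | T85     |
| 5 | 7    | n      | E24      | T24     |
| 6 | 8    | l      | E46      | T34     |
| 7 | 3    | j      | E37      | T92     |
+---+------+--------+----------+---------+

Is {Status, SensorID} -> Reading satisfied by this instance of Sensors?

(Status=j, SensorID=E19): row 1 → Reading = T95 ✓
(Status=l, SensorID=E19): rows 2, 4 → Reading = T85, T85 ✓
(Status=n, SensorID=E24): rows 3, 5 → Reading takes values {T85, T24} — violation
(Status=l, SensorID=E46): row 6 → Reading = T34 ✓
(Status=j, SensorID=E37): row 7 → Reading = T92 ✓
Two rows agree on {Status, SensorID} but differ on Reading, so {Status, SensorID} -> Reading does not hold.

No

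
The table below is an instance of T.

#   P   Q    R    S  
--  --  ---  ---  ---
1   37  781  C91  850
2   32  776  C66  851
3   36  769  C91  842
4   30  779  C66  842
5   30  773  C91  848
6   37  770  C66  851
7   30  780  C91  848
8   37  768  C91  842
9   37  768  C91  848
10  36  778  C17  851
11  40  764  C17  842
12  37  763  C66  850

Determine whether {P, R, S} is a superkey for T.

No

Rows 5 and 7 have the same {P, R, S} value (P=30, R=C91, S=848) but are distinct tuples, so {P, R, S} does not determine every attribute — not a superkey.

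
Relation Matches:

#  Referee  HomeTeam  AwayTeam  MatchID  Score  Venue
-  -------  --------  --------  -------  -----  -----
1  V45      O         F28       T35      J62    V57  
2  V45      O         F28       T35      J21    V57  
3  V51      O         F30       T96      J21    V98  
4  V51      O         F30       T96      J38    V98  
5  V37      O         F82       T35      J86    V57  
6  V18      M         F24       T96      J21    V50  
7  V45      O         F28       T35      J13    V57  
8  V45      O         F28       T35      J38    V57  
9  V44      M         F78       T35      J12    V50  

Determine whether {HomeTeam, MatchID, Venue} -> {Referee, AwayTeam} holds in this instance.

(HomeTeam=O, MatchID=T35, Venue=V57): rows 1, 2, 5, 7, 8 → {Referee,AwayTeam} takes values {(V45, F28), (V37, F82)} — violation
(HomeTeam=O, MatchID=T96, Venue=V98): rows 3, 4 → {Referee,AwayTeam} = (V51, F30), (V51, F30) ✓
(HomeTeam=M, MatchID=T96, Venue=V50): row 6 → {Referee,AwayTeam} = (V18, F24) ✓
(HomeTeam=M, MatchID=T35, Venue=V50): row 9 → {Referee,AwayTeam} = (V44, F78) ✓
Two rows agree on {HomeTeam, MatchID, Venue} but differ on {Referee, AwayTeam}, so {HomeTeam, MatchID, Venue} -> {Referee, AwayTeam} does not hold.

No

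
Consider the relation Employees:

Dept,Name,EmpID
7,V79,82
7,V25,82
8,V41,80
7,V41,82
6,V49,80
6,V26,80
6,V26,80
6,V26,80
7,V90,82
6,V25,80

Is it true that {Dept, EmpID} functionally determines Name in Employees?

No

(Dept=7, EmpID=82): 4 rows → Name takes values {V79, V25, V41, V90} — violation
(Dept=8, EmpID=80): 1 row → Name = V41 ✓
(Dept=6, EmpID=80): 5 rows → Name takes values {V49, V26, V25} — violation
Two rows agree on {Dept, EmpID} but differ on Name, so {Dept, EmpID} -> Name does not hold.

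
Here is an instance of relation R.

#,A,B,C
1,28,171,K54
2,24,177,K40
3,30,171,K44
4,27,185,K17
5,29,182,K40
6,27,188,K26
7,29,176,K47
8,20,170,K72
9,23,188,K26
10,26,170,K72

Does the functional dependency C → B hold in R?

C=K54: row 1 → B = 171 ✓
C=K40: rows 2, 5 → B takes values {177, 182} — violation
C=K44: row 3 → B = 171 ✓
C=K17: row 4 → B = 185 ✓
C=K26: rows 6, 9 → B = 188, 188 ✓
C=K47: row 7 → B = 176 ✓
C=K72: rows 8, 10 → B = 170, 170 ✓
Two rows agree on C but differ on B, so C → B does not hold.

No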